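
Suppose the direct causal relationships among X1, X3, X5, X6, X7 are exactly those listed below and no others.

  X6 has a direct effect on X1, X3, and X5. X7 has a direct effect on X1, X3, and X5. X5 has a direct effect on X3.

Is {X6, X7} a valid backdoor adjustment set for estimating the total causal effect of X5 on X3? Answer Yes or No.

Yes

Backdoor paths from X5 to X3 (paths whose first edge points into X5):
  P1: X5 <- X7 -> X1 <- X6 -> X3
  P2: X5 <- X7 -> X3
  P3: X5 <- X6 -> X1 <- X7 -> X3
  P4: X5 <- X6 -> X3
Condition 1 (no descendant of X5 in the set): holds — descendants of X5 are {X3}; none are in {X6, X7}.
Condition 2 (every backdoor path blocked by {X6, X7}):
  P1: blocked at fork node X7 ∈ conditioning set.
  P2: blocked at fork node X7 ∈ conditioning set.
  P3: blocked at fork node X6 ∈ conditioning set.
  P4: blocked at fork node X6 ∈ conditioning set.
{X6, X7} satisfies the backdoor criterion.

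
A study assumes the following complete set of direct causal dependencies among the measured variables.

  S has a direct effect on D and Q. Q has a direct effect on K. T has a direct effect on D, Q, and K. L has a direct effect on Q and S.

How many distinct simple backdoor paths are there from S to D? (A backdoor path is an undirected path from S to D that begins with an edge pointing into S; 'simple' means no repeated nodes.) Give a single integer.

2

A backdoor path from S to D is any simple undirected path whose first edge points into S (i.e. leaves S via a parent).
Parents of S: {L}.
Enumerating:
  P1: S <- L -> Q <- T -> D
  P2: S <- L -> Q -> K <- T -> D
That exhausts the simple backdoor paths. Count: 2.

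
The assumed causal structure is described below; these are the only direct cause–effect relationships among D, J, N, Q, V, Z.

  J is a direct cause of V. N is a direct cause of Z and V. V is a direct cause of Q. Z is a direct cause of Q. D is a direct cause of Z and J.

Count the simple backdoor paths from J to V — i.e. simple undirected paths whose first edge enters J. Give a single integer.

A backdoor path from J to V is any simple undirected path whose first edge points into J (i.e. leaves J via a parent).
Parents of J: {D}.
Enumerating:
  P1: J <- D -> Z <- N -> V
  P2: J <- D -> Z -> Q <- V
That exhausts the simple backdoor paths. Count: 2.

2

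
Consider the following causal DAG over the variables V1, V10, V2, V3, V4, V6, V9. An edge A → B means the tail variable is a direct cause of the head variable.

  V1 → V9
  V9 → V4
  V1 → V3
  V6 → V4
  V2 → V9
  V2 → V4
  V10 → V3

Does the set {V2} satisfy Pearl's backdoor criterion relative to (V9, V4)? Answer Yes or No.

Backdoor paths from V9 to V4 (paths whose first edge points into V9):
  P1: V9 <- V2 -> V4
Condition 1 (no descendant of V9 in the set): holds — descendants of V9 are {V4}; none are in {V2}.
Condition 2 (every backdoor path blocked by {V2}):
  P1: blocked at fork node V2 ∈ conditioning set.
{V2} satisfies the backdoor criterion.

Yes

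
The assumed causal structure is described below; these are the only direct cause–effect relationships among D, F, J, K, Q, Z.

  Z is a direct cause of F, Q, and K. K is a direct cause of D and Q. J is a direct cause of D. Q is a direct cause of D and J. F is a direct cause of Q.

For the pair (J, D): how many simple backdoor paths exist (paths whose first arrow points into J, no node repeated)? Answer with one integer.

A backdoor path from J to D is any simple undirected path whose first edge points into J (i.e. leaves J via a parent).
Parents of J: {Q}.
Enumerating:
  P1: J <- Q <- Z -> K -> D
  P2: J <- Q <- F <- Z -> K -> D
  P3: J <- Q <- K -> D
  P4: J <- Q -> D
That exhausts the simple backdoor paths. Count: 4.

4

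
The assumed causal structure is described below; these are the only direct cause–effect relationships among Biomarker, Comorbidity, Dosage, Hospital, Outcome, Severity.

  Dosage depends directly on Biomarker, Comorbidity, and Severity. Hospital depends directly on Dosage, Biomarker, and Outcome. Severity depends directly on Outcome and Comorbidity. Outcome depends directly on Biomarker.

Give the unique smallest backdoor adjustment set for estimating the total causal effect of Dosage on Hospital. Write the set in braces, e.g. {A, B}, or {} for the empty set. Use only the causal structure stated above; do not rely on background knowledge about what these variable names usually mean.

Variables eligible for adjustment (non-descendants of Dosage, excluding Dosage and Hospital): {Biomarker, Comorbidity, Outcome, Severity}.
Backdoor paths from Dosage to Hospital:
  P1: Dosage <- Biomarker -> Outcome -> Hospital
  P2: Dosage <- Biomarker -> Hospital
  P3: Dosage <- Comorbidity -> Severity <- Outcome <- Biomarker -> Hospital
  P4: Dosage <- Comorbidity -> Severity <- Outcome -> Hospital
  P5: Dosage <- Severity <- Outcome <- Biomarker -> Hospital
  P6: Dosage <- Severity <- Outcome -> Hospital
The empty set is not sufficient: P1 (Dosage <- Biomarker -> Outcome -> Hospital) has no collider blocking it and no conditioned non-collider, so it is open.
Try {Biomarker, Outcome}:
  P1: blocked at fork node Biomarker ∈ conditioning set.
  P2: blocked at fork node Biomarker ∈ conditioning set.
  P3: blocked at collider Severity (neither it nor any descendant is in the conditioning set).
  P4: blocked at collider Severity (neither it nor any descendant is in the conditioning set).
  P5: blocked at chain node Outcome ∈ conditioning set.
  P6: blocked at fork node Outcome ∈ conditioning set.
{Biomarker, Outcome} contains no descendant of Dosage and blocks every backdoor path.
Every element of {Biomarker, Outcome} is needed (dropping Biomarker leaves P2 open; dropping Outcome leaves P6 open), so no proper subset is valid.
Among all size-2 subsets of the eligible variables, only {Biomarker, Outcome} blocks every backdoor path, so it is the unique smallest valid adjustment set.

{Biomarker, Outcome}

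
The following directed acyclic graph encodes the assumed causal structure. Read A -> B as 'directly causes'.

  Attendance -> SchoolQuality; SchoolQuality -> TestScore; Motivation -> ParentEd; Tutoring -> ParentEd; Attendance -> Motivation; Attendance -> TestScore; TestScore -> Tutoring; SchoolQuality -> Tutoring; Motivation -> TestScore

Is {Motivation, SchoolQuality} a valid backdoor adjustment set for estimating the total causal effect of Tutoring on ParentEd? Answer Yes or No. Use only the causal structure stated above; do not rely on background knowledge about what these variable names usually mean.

Backdoor paths from Tutoring to ParentEd (paths whose first edge points into Tutoring):
  P1: Tutoring <- SchoolQuality <- Attendance -> Motivation -> ParentEd
  P2: Tutoring <- SchoolQuality <- Attendance -> TestScore <- Motivation -> ParentEd
  P3: Tutoring <- SchoolQuality -> TestScore <- Attendance -> Motivation -> ParentEd
  P4: Tutoring <- SchoolQuality -> TestScore <- Motivation -> ParentEd
  P5: Tutoring <- TestScore <- Attendance -> Motivation -> ParentEd
  P6: Tutoring <- TestScore <- Motivation -> ParentEd
  P7: Tutoring <- TestScore <- SchoolQuality <- Attendance -> Motivation -> ParentEd
Condition 1 (no descendant of Tutoring in the set): holds — descendants of Tutoring are {ParentEd}; none are in {Motivation, SchoolQuality}.
Condition 2 (every backdoor path blocked by {Motivation, SchoolQuality}):
  P1: blocked at chain node SchoolQuality ∈ conditioning set.
  P2: blocked at chain node SchoolQuality ∈ conditioning set.
  P3: blocked at fork node SchoolQuality ∈ conditioning set.
  P4: blocked at fork node SchoolQuality ∈ conditioning set.
  P5: blocked at chain node Motivation ∈ conditioning set.
  P6: blocked at fork node Motivation ∈ conditioning set.
  P7: blocked at chain node SchoolQuality ∈ conditioning set.
{Motivation, SchoolQuality} satisfies the backdoor criterion.

Yes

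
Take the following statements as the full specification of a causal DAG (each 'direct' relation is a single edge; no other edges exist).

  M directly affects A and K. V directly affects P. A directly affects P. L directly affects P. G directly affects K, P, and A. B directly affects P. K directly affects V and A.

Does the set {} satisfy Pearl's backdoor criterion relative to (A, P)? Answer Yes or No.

No

Backdoor paths from A to P (paths whose first edge points into A):
  P1: A <- G -> K -> V -> P
  P2: A <- G -> P
  P3: A <- M -> K <- G -> P
  P4: A <- M -> K -> V -> P
  P5: A <- K <- G -> P
  P6: A <- K -> V -> P
Condition 1 (no descendant of A in the set): holds — descendants of A are {P}; none are in {}.
Condition 2 (every backdoor path blocked by {}):
  P1: open — no interior node is in the conditioning set.
  P2: open — no interior node is in the conditioning set.
  P3: blocked at collider K (neither it nor any descendant is in the conditioning set).
  P4: open — no interior node is in the conditioning set.
  P5: open — no interior node is in the conditioning set.
  P6: open — no interior node is in the conditioning set.
{} does not satisfy the backdoor criterion.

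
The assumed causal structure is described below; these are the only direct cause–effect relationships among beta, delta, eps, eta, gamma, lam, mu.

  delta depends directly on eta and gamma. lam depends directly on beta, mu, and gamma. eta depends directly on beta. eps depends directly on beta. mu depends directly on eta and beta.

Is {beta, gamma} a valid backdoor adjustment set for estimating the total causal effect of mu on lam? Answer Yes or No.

Backdoor paths from mu to lam (paths whose first edge points into mu):
  P1: mu <- beta -> eta -> delta <- gamma -> lam
  P2: mu <- beta -> lam
  P3: mu <- eta <- beta -> lam
  P4: mu <- eta -> delta <- gamma -> lam
Condition 1 (no descendant of mu in the set): holds — descendants of mu are {lam}; none are in {beta, gamma}.
Condition 2 (every backdoor path blocked by {beta, gamma}):
  P1: blocked at fork node beta ∈ conditioning set.
  P2: blocked at fork node beta ∈ conditioning set.
  P3: blocked at fork node beta ∈ conditioning set.
  P4: blocked at collider delta (neither it nor any descendant is in the conditioning set).
{beta, gamma} satisfies the backdoor criterion.

Yes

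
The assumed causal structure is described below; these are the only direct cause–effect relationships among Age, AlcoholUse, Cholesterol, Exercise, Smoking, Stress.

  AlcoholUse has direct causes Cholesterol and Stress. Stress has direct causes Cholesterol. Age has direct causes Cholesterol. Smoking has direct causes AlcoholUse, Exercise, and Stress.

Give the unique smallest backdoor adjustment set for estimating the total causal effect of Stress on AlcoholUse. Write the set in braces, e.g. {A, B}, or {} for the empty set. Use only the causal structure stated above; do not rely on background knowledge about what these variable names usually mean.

{Cholesterol}

Variables eligible for adjustment (non-descendants of Stress, excluding Stress and AlcoholUse): {Age, Cholesterol, Exercise}.
Backdoor paths from Stress to AlcoholUse:
  P1: Stress <- Cholesterol -> AlcoholUse
The empty set is not sufficient: P1 (Stress <- Cholesterol -> AlcoholUse) has no collider blocking it and no conditioned non-collider, so it is open.
Try {Cholesterol}:
  P1: blocked at fork node Cholesterol ∈ conditioning set.
{Cholesterol} contains no descendant of Stress and blocks every backdoor path.
No other singleton works — e.g. {Exercise} leaves P1 open — so {Cholesterol} is the unique smallest valid adjustment set.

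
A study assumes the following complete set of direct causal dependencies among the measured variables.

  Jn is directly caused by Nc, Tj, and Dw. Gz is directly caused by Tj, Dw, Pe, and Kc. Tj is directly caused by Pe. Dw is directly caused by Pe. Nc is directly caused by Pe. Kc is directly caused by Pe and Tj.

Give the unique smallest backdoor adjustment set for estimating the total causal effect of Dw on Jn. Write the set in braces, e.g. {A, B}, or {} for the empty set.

{Pe}

Variables eligible for adjustment (non-descendants of Dw, excluding Dw and Jn): {Kc, Nc, Pe, Tj}.
Backdoor paths from Dw to Jn:
  P1: Dw <- Pe -> Nc -> Jn
  P2: Dw <- Pe -> Tj -> Jn
  P3: Dw <- Pe -> Kc <- Tj -> Jn
  P4: Dw <- Pe -> Kc -> Gz <- Tj -> Jn
  P5: Dw <- Pe -> Gz <- Tj -> Jn
  P6: Dw <- Pe -> Gz <- Kc <- Tj -> Jn
The empty set is not sufficient: P1 (Dw <- Pe -> Nc -> Jn) has no collider blocking it and no conditioned non-collider, so it is open.
Try {Pe}:
  P1: blocked at fork node Pe ∈ conditioning set.
  P2: blocked at fork node Pe ∈ conditioning set.
  P3: blocked at fork node Pe ∈ conditioning set.
  P4: blocked at fork node Pe ∈ conditioning set.
  P5: blocked at fork node Pe ∈ conditioning set.
  P6: blocked at fork node Pe ∈ conditioning set.
{Pe} contains no descendant of Dw and blocks every backdoor path.
No other singleton works — e.g. {Nc} leaves P2 open — so {Pe} is the unique smallest valid adjustment set.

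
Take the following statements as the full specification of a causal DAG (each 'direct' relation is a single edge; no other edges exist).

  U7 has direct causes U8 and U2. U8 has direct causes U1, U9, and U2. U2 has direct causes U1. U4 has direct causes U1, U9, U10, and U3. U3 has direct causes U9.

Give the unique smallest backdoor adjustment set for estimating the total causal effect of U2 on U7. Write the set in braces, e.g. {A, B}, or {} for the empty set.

{U1}

Variables eligible for adjustment (non-descendants of U2, excluding U2 and U7): {U1, U10, U3, U4, U9}.
Backdoor paths from U2 to U7:
  P1: U2 <- U1 -> U8 -> U7
  P2: U2 <- U1 -> U4 <- U9 -> U8 -> U7
  P3: U2 <- U1 -> U4 <- U3 <- U9 -> U8 -> U7
The empty set is not sufficient: P1 (U2 <- U1 -> U8 -> U7) has no collider blocking it and no conditioned non-collider, so it is open.
Try {U1}:
  P1: blocked at fork node U1 ∈ conditioning set.
  P2: blocked at fork node U1 ∈ conditioning set.
  P3: blocked at fork node U1 ∈ conditioning set.
{U1} contains no descendant of U2 and blocks every backdoor path.
No other singleton works — e.g. {U9} leaves P1 open — so {U1} is the unique smallest valid adjustment set.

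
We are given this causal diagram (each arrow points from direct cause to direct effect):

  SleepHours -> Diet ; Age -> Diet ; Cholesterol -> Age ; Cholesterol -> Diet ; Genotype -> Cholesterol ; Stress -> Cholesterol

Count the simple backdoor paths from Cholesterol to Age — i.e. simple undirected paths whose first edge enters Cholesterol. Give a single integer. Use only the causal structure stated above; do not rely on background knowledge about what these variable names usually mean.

0

A backdoor path from Cholesterol to Age is any simple undirected path whose first edge points into Cholesterol (i.e. leaves Cholesterol via a parent).
Parents of Cholesterol: {Genotype, Stress}.
No simple path from any parent of Cholesterol reaches Age without revisiting Cholesterol, so there are no backdoor paths.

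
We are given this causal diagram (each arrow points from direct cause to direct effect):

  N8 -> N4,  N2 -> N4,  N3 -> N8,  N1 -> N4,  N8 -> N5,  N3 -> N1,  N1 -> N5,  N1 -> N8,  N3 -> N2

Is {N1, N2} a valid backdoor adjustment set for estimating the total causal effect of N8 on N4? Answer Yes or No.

Backdoor paths from N8 to N4 (paths whose first edge points into N8):
  P1: N8 <- N3 -> N1 -> N4
  P2: N8 <- N3 -> N2 -> N4
  P3: N8 <- N1 <- N3 -> N2 -> N4
  P4: N8 <- N1 -> N4
Condition 1 (no descendant of N8 in the set): holds — descendants of N8 are {N4, N5}; none are in {N1, N2}.
Condition 2 (every backdoor path blocked by {N1, N2}):
  P1: blocked at chain node N1 ∈ conditioning set.
  P2: blocked at chain node N2 ∈ conditioning set.
  P3: blocked at chain node N1 ∈ conditioning set.
  P4: blocked at fork node N1 ∈ conditioning set.
{N1, N2} satisfies the backdoor criterion.

Yes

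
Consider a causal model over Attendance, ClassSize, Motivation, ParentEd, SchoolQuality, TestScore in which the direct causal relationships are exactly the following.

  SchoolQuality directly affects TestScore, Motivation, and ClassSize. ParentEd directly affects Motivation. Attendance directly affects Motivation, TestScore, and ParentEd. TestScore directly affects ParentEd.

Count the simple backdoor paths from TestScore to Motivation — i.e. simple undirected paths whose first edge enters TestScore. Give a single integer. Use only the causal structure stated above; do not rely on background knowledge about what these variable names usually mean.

A backdoor path from TestScore to Motivation is any simple undirected path whose first edge points into TestScore (i.e. leaves TestScore via a parent).
Parents of TestScore: {Attendance, SchoolQuality}.
Enumerating:
  P1: TestScore <- Attendance -> ParentEd -> Motivation
  P2: TestScore <- Attendance -> Motivation
  P3: TestScore <- SchoolQuality -> Motivation
That exhausts the simple backdoor paths. Count: 3.

3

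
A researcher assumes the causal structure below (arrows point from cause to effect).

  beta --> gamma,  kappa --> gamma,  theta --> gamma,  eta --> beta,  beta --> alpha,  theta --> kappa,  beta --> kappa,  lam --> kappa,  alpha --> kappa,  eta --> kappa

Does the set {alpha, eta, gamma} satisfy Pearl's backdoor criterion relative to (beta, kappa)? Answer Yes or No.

No

Backdoor paths from beta to kappa (paths whose first edge points into beta):
  P1: beta <- eta -> kappa
Condition 1 (no descendant of beta in the set): FAILS — alpha and gamma are descendants of beta.
Condition 2 (every backdoor path blocked by {alpha, eta, gamma}):
  P1: blocked at fork node eta ∈ conditioning set.
{alpha, eta, gamma} does not satisfy the backdoor criterion.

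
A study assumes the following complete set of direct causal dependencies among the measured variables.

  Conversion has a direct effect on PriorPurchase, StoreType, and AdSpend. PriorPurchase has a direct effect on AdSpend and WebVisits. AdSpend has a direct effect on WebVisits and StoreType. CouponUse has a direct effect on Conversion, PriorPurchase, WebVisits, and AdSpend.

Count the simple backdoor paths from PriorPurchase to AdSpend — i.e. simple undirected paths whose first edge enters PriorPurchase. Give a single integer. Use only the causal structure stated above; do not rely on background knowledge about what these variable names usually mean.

8

A backdoor path from PriorPurchase to AdSpend is any simple undirected path whose first edge points into PriorPurchase (i.e. leaves PriorPurchase via a parent).
Parents of PriorPurchase: {Conversion, CouponUse}.
Enumerating:
  P1: PriorPurchase <- CouponUse -> Conversion -> AdSpend
  P2: PriorPurchase <- CouponUse -> Conversion -> StoreType <- AdSpend
  P3: PriorPurchase <- CouponUse -> AdSpend
  P4: PriorPurchase <- CouponUse -> WebVisits <- AdSpend
  P5: PriorPurchase <- Conversion <- CouponUse -> AdSpend
  P6: PriorPurchase <- Conversion <- CouponUse -> WebVisits <- AdSpend
  P7: PriorPurchase <- Conversion -> AdSpend
  P8: PriorPurchase <- Conversion -> StoreType <- AdSpend
That exhausts the simple backdoor paths. Count: 8.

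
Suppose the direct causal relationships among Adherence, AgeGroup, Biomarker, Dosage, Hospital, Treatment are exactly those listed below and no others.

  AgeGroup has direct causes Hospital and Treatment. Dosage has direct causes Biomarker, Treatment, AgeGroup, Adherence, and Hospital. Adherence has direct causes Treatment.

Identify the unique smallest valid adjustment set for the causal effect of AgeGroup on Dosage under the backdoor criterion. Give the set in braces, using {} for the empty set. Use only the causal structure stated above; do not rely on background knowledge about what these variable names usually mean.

{Hospital, Treatment}

Variables eligible for adjustment (non-descendants of AgeGroup, excluding AgeGroup and Dosage): {Adherence, Biomarker, Hospital, Treatment}.
Backdoor paths from AgeGroup to Dosage:
  P1: AgeGroup <- Treatment -> Adherence -> Dosage
  P2: AgeGroup <- Treatment -> Dosage
  P3: AgeGroup <- Hospital -> Dosage
The empty set is not sufficient: P1 (AgeGroup <- Treatment -> Adherence -> Dosage) has no collider blocking it and no conditioned non-collider, so it is open.
Try {Hospital, Treatment}:
  P1: blocked at fork node Treatment ∈ conditioning set.
  P2: blocked at fork node Treatment ∈ conditioning set.
  P3: blocked at fork node Hospital ∈ conditioning set.
{Hospital, Treatment} contains no descendant of AgeGroup and blocks every backdoor path.
Every element of {Hospital, Treatment} is needed (dropping Hospital leaves P3 open; dropping Treatment leaves P1 open), so no proper subset is valid.
Among all size-2 subsets of the eligible variables, only {Hospital, Treatment} blocks every backdoor path, so it is the unique smallest valid adjustment set.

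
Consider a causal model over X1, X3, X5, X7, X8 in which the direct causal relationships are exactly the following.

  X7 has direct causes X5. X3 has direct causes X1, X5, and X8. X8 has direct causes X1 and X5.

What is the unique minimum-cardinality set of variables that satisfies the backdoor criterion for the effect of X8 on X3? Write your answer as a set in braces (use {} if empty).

Variables eligible for adjustment (non-descendants of X8, excluding X8 and X3): {X1, X5, X7}.
Backdoor paths from X8 to X3:
  P1: X8 <- X5 -> X3
  P2: X8 <- X1 -> X3
The empty set is not sufficient: P1 (X8 <- X5 -> X3) has no collider blocking it and no conditioned non-collider, so it is open.
Try {X1, X5}:
  P1: blocked at fork node X5 ∈ conditioning set.
  P2: blocked at fork node X1 ∈ conditioning set.
{X1, X5} contains no descendant of X8 and blocks every backdoor path.
Every element of {X1, X5} is needed (dropping X1 leaves P2 open; dropping X5 leaves P1 open), so no proper subset is valid.
Among all size-2 subsets of the eligible variables, only {X1, X5} blocks every backdoor path, so it is the unique smallest valid adjustment set.

{X1, X5}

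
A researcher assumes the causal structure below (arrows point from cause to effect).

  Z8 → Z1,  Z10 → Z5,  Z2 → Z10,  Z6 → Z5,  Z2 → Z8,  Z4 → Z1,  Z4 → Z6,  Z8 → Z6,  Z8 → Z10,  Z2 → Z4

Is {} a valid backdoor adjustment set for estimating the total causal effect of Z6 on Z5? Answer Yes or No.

No

Backdoor paths from Z6 to Z5 (paths whose first edge points into Z6):
  P1: Z6 <- Z8 <- Z2 -> Z10 -> Z5
  P2: Z6 <- Z8 -> Z10 -> Z5
  P3: Z6 <- Z8 -> Z1 <- Z4 <- Z2 -> Z10 -> Z5
  P4: Z6 <- Z4 <- Z2 -> Z8 -> Z10 -> Z5
  P5: Z6 <- Z4 <- Z2 -> Z10 -> Z5
  P6: Z6 <- Z4 -> Z1 <- Z8 <- Z2 -> Z10 -> Z5
  P7: Z6 <- Z4 -> Z1 <- Z8 -> Z10 -> Z5
Condition 1 (no descendant of Z6 in the set): holds — descendants of Z6 are {Z5}; none are in {}.
Condition 2 (every backdoor path blocked by {}):
  P1: open — no interior node is in the conditioning set.
  P2: open — no interior node is in the conditioning set.
  P3: blocked at collider Z1 (neither it nor any descendant is in the conditioning set).
  P4: open — no interior node is in the conditioning set.
  P5: open — no interior node is in the conditioning set.
  P6: blocked at collider Z1 (neither it nor any descendant is in the conditioning set).
  P7: blocked at collider Z1 (neither it nor any descendant is in the conditioning set).
{} does not satisfy the backdoor criterion.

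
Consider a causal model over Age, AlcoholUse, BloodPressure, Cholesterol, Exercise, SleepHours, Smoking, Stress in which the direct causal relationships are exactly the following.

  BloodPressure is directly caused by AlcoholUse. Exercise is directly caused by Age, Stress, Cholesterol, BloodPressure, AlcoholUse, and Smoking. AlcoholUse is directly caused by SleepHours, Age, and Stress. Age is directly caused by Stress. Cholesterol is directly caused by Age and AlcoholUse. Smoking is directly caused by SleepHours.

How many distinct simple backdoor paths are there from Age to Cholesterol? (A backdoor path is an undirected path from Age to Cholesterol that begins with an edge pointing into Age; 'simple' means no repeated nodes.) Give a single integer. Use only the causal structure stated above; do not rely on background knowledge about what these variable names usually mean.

A backdoor path from Age to Cholesterol is any simple undirected path whose first edge points into Age (i.e. leaves Age via a parent).
Parents of Age: {Stress}.
Enumerating:
  P1: Age <- Stress -> AlcoholUse <- SleepHours -> Smoking -> Exercise <- Cholesterol
  P2: Age <- Stress -> AlcoholUse -> BloodPressure -> Exercise <- Cholesterol
  P3: Age <- Stress -> AlcoholUse -> Cholesterol
  P4: Age <- Stress -> AlcoholUse -> Exercise <- Cholesterol
  P5: Age <- Stress -> Exercise <- Smoking <- SleepHours -> AlcoholUse -> Cholesterol
  P6: Age <- Stress -> Exercise <- AlcoholUse -> Cholesterol
  P7: Age <- Stress -> Exercise <- BloodPressure <- AlcoholUse -> Cholesterol
  P8: Age <- Stress -> Exercise <- Cholesterol
That exhausts the simple backdoor paths. Count: 8.

8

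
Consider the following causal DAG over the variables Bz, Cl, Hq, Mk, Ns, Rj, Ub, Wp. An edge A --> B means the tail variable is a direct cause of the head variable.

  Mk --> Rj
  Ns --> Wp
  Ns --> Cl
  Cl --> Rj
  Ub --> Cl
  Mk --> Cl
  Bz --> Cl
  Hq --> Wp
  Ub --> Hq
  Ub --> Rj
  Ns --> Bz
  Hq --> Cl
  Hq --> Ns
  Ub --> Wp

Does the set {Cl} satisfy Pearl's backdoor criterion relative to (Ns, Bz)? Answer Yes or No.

Backdoor paths from Ns to Bz (paths whose first edge points into Ns):
  P1: Ns <- Hq <- Ub -> Cl <- Bz
  P2: Ns <- Hq <- Ub -> Rj <- Mk -> Cl <- Bz
  P3: Ns <- Hq <- Ub -> Rj <- Cl <- Bz
  P4: Ns <- Hq -> Wp <- Ub -> Cl <- Bz
  P5: Ns <- Hq -> Wp <- Ub -> Rj <- Mk -> Cl <- Bz
  P6: Ns <- Hq -> Wp <- Ub -> Rj <- Cl <- Bz
  P7: Ns <- Hq -> Cl <- Bz
Condition 1 (no descendant of Ns in the set): FAILS — Cl is a descendant of Ns.
Condition 2 (every backdoor path blocked by {Cl}):
  P1: open — collider(s) Cl are conditioned on (or have a conditioned descendant) and no non-collider on the path is in the set.
  P2: blocked at collider Rj (neither it nor any descendant is in the conditioning set).
  P3: blocked at collider Rj (neither it nor any descendant is in the conditioning set).
  P4: blocked at collider Wp (neither it nor any descendant is in the conditioning set).
  P5: blocked at collider Wp (neither it nor any descendant is in the conditioning set).
  P6: blocked at collider Wp (neither it nor any descendant is in the conditioning set).
  P7: open — collider(s) Cl are conditioned on (or have a conditioned descendant) and no non-collider on the path is in the set.
{Cl} does not satisfy the backdoor criterion.

No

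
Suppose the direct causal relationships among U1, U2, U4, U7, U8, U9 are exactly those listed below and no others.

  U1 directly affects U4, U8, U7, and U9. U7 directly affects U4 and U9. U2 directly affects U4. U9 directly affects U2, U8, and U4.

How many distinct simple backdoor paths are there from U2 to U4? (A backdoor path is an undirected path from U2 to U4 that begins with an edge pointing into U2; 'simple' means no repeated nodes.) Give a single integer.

7

A backdoor path from U2 to U4 is any simple undirected path whose first edge points into U2 (i.e. leaves U2 via a parent).
Parents of U2: {U9}.
Enumerating:
  P1: U2 <- U9 <- U1 -> U7 -> U4
  P2: U2 <- U9 <- U1 -> U4
  P3: U2 <- U9 <- U7 <- U1 -> U4
  P4: U2 <- U9 <- U7 -> U4
  P5: U2 <- U9 -> U4
  P6: U2 <- U9 -> U8 <- U1 -> U7 -> U4
  P7: U2 <- U9 -> U8 <- U1 -> U4
That exhausts the simple backdoor paths. Count: 7.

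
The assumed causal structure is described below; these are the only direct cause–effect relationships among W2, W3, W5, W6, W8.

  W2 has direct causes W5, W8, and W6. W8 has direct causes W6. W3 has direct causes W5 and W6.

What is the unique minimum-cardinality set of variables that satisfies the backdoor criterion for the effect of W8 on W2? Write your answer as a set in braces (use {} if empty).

{W6}

Variables eligible for adjustment (non-descendants of W8, excluding W8 and W2): {W3, W5, W6}.
Backdoor paths from W8 to W2:
  P1: W8 <- W6 -> W3 <- W5 -> W2
  P2: W8 <- W6 -> W2
The empty set is not sufficient: P2 (W8 <- W6 -> W2) has no collider blocking it and no conditioned non-collider, so it is open.
Try {W6}:
  P1: blocked at fork node W6 ∈ conditioning set.
  P2: blocked at fork node W6 ∈ conditioning set.
{W6} contains no descendant of W8 and blocks every backdoor path.
No other singleton works — e.g. {W5} leaves P2 open — so {W6} is the unique smallest valid adjustment set.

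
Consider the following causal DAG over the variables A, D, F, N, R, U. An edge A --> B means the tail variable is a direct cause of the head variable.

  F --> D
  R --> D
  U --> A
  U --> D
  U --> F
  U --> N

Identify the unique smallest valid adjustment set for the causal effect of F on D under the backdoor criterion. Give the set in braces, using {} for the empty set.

Variables eligible for adjustment (non-descendants of F, excluding F and D): {A, N, R, U}.
Backdoor paths from F to D:
  P1: F <- U -> D
The empty set is not sufficient: P1 (F <- U -> D) has no collider blocking it and no conditioned non-collider, so it is open.
Try {U}:
  P1: blocked at fork node U ∈ conditioning set.
{U} contains no descendant of F and blocks every backdoor path.
No other singleton works — e.g. {R} leaves P1 open — so {U} is the unique smallest valid adjustment set.

{U}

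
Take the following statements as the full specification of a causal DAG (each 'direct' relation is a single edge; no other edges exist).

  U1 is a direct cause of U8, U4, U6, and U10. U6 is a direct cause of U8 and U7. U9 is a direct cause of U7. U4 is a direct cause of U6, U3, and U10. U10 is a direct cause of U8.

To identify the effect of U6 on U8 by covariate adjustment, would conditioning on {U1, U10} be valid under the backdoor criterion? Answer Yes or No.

Yes

Backdoor paths from U6 to U8 (paths whose first edge points into U6):
  P1: U6 <- U1 -> U4 -> U10 -> U8
  P2: U6 <- U1 -> U10 -> U8
  P3: U6 <- U1 -> U8
  P4: U6 <- U4 <- U1 -> U10 -> U8
  P5: U6 <- U4 <- U1 -> U8
  P6: U6 <- U4 -> U10 <- U1 -> U8
  P7: U6 <- U4 -> U10 -> U8
Condition 1 (no descendant of U6 in the set): holds — descendants of U6 are {U7, U8}; none are in {U1, U10}.
Condition 2 (every backdoor path blocked by {U1, U10}):
  P1: blocked at fork node U1 ∈ conditioning set.
  P2: blocked at fork node U1 ∈ conditioning set.
  P3: blocked at fork node U1 ∈ conditioning set.
  P4: blocked at fork node U1 ∈ conditioning set.
  P5: blocked at fork node U1 ∈ conditioning set.
  P6: blocked at fork node U1 ∈ conditioning set.
  P7: blocked at chain node U10 ∈ conditioning set.
{U1, U10} satisfies the backdoor criterion.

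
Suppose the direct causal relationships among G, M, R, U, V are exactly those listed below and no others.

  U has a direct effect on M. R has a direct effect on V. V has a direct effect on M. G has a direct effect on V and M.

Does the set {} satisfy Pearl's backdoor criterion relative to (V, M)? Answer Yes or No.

Backdoor paths from V to M (paths whose first edge points into V):
  P1: V <- G -> M
Condition 1 (no descendant of V in the set): holds — descendants of V are {M}; none are in {}.
Condition 2 (every backdoor path blocked by {}):
  P1: open — no interior node is in the conditioning set.
{} does not satisfy the backdoor criterion.

No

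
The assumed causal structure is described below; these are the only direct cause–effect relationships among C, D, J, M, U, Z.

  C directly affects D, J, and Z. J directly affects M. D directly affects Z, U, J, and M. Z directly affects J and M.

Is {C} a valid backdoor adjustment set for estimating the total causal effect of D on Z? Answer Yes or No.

Backdoor paths from D to Z (paths whose first edge points into D):
  P1: D <- C -> Z
  P2: D <- C -> J <- Z
  P3: D <- C -> J -> M <- Z
Condition 1 (no descendant of D in the set): holds — descendants of D are {J, M, U, Z}; none are in {C}.
Condition 2 (every backdoor path blocked by {C}):
  P1: blocked at fork node C ∈ conditioning set.
  P2: blocked at fork node C ∈ conditioning set.
  P3: blocked at fork node C ∈ conditioning set.
{C} satisfies the backdoor criterion.

Yes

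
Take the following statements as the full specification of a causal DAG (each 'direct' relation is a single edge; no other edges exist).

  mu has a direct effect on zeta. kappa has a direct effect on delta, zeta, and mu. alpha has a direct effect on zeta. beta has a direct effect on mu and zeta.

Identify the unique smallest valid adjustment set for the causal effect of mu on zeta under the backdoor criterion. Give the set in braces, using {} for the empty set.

Variables eligible for adjustment (non-descendants of mu, excluding mu and zeta): {alpha, beta, delta, kappa}.
Backdoor paths from mu to zeta:
  P1: mu <- kappa -> zeta
  P2: mu <- beta -> zeta
The empty set is not sufficient: P1 (mu <- kappa -> zeta) has no collider blocking it and no conditioned non-collider, so it is open.
Try {beta, kappa}:
  P1: blocked at fork node kappa ∈ conditioning set.
  P2: blocked at fork node beta ∈ conditioning set.
{beta, kappa} contains no descendant of mu and blocks every backdoor path.
Every element of {beta, kappa} is needed (dropping beta leaves P2 open; dropping kappa leaves P1 open), so no proper subset is valid.
Among all size-2 subsets of the eligible variables, only {beta, kappa} blocks every backdoor path, so it is the unique smallest valid adjustment set.

{beta, kappa}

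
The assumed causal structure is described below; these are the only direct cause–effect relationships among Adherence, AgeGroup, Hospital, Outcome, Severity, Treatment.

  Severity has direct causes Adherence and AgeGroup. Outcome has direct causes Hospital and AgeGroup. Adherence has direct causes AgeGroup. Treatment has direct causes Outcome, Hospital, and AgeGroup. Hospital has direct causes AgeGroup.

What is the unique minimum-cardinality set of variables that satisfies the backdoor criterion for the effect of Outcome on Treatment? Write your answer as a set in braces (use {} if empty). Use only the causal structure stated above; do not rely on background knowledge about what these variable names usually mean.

Variables eligible for adjustment (non-descendants of Outcome, excluding Outcome and Treatment): {Adherence, AgeGroup, Hospital, Severity}.
Backdoor paths from Outcome to Treatment:
  P1: Outcome <- AgeGroup -> Hospital -> Treatment
  P2: Outcome <- AgeGroup -> Treatment
  P3: Outcome <- Hospital <- AgeGroup -> Treatment
  P4: Outcome <- Hospital -> Treatment
The empty set is not sufficient: P1 (Outcome <- AgeGroup -> Hospital -> Treatment) has no collider blocking it and no conditioned non-collider, so it is open.
Try {AgeGroup, Hospital}:
  P1: blocked at fork node AgeGroup ∈ conditioning set.
  P2: blocked at fork node AgeGroup ∈ conditioning set.
  P3: blocked at chain node Hospital ∈ conditioning set.
  P4: blocked at fork node Hospital ∈ conditioning set.
{AgeGroup, Hospital} contains no descendant of Outcome and blocks every backdoor path.
Every element of {AgeGroup, Hospital} is needed (dropping AgeGroup leaves P2 open; dropping Hospital leaves P4 open), so no proper subset is valid.
Among all size-2 subsets of the eligible variables, only {AgeGroup, Hospital} blocks every backdoor path, so it is the unique smallest valid adjustment set.

{AgeGroup, Hospital}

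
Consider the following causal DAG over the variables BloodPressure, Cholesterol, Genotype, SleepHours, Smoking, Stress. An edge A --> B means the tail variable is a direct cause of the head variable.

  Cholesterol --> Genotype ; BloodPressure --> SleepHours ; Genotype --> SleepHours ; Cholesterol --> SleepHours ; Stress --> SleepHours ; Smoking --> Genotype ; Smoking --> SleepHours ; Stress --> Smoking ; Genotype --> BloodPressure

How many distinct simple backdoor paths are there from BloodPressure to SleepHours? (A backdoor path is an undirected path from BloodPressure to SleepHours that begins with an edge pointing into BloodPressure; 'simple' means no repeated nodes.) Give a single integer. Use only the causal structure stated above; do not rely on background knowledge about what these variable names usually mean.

4

A backdoor path from BloodPressure to SleepHours is any simple undirected path whose first edge points into BloodPressure (i.e. leaves BloodPressure via a parent).
Parents of BloodPressure: {Genotype}.
Enumerating:
  P1: BloodPressure <- Genotype <- Cholesterol -> SleepHours
  P2: BloodPressure <- Genotype <- Smoking <- Stress -> SleepHours
  P3: BloodPressure <- Genotype <- Smoking -> SleepHours
  P4: BloodPressure <- Genotype -> SleepHours
That exhausts the simple backdoor paths. Count: 4.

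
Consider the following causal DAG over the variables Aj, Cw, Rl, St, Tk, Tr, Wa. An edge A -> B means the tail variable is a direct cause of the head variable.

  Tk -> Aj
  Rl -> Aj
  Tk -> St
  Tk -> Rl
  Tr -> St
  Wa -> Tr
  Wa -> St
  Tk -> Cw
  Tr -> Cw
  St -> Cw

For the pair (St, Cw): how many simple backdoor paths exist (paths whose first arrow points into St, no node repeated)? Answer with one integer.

A backdoor path from St to Cw is any simple undirected path whose first edge points into St (i.e. leaves St via a parent).
Parents of St: {Tk, Tr, Wa}.
Enumerating:
  P1: St <- Tk -> Cw
  P2: St <- Wa -> Tr -> Cw
  P3: St <- Tr -> Cw
That exhausts the simple backdoor paths. Count: 3.

3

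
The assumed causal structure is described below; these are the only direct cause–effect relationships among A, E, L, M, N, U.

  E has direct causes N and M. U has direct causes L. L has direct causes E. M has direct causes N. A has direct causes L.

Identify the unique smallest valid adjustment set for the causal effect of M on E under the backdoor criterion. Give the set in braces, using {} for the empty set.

{N}

Variables eligible for adjustment (non-descendants of M, excluding M and E): {N}.
Backdoor paths from M to E:
  P1: M <- N -> E
The empty set is not sufficient: P1 (M <- N -> E) has no collider blocking it and no conditioned non-collider, so it is open.
Try {N}:
  P1: blocked at fork node N ∈ conditioning set.
{N} contains no descendant of M and blocks every backdoor path.
{N} is the unique smallest valid adjustment set.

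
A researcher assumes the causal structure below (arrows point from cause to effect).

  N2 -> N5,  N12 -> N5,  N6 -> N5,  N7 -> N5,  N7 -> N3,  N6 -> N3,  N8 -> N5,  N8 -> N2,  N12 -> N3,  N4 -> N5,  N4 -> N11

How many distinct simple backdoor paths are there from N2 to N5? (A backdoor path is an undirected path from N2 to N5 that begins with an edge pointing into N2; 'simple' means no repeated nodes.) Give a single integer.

1

A backdoor path from N2 to N5 is any simple undirected path whose first edge points into N2 (i.e. leaves N2 via a parent).
Parents of N2: {N8}.
Enumerating:
  P1: N2 <- N8 -> N5
That exhausts the simple backdoor paths. Count: 1.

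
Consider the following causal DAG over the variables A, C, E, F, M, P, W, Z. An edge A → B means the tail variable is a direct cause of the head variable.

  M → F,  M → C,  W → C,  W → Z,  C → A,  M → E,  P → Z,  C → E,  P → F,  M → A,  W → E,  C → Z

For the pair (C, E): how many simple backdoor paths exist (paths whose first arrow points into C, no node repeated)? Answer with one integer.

4

A backdoor path from C to E is any simple undirected path whose first edge points into C (i.e. leaves C via a parent).
Parents of C: {M, W}.
Enumerating:
  P1: C <- W -> E
  P2: C <- W -> Z <- P -> F <- M -> E
  P3: C <- M -> E
  P4: C <- M -> F <- P -> Z <- W -> E
That exhausts the simple backdoor paths. Count: 4.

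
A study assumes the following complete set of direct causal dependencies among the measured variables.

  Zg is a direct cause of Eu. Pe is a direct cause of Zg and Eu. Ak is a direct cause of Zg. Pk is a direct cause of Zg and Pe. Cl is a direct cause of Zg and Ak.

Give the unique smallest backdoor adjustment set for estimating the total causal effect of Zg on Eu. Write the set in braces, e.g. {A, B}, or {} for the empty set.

Variables eligible for adjustment (non-descendants of Zg, excluding Zg and Eu): {Ak, Cl, Pe, Pk}.
Backdoor paths from Zg to Eu:
  P1: Zg <- Pk -> Pe -> Eu
  P2: Zg <- Pe -> Eu
The empty set is not sufficient: P1 (Zg <- Pk -> Pe -> Eu) has no collider blocking it and no conditioned non-collider, so it is open.
Try {Pe}:
  P1: blocked at chain node Pe ∈ conditioning set.
  P2: blocked at fork node Pe ∈ conditioning set.
{Pe} contains no descendant of Zg and blocks every backdoor path.
No other singleton works — e.g. {Pk} leaves P2 open — so {Pe} is the unique smallest valid adjustment set.

{Pe}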